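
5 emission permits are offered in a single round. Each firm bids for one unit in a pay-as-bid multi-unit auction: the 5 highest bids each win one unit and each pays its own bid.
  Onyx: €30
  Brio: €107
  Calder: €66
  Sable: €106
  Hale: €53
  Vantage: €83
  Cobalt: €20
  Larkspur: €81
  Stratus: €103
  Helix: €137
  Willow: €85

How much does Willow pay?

Ordering the bids: 137 (Helix), 107 (Brio), 106 (Sable), 103 (Stratus), 85 (Willow), 83 (Vantage), 81 (Larkspur), …
Winners (5 units): Helix, Brio, Sable, Stratus, Willow.
Willow wins → own bid €85.

Willow pays €85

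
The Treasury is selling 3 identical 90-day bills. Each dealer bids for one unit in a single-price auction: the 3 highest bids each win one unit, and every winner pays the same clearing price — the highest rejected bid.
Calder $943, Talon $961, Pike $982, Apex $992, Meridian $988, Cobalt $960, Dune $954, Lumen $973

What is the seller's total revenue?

Sorting: 992 (Apex), 988 (Meridian), 982 (Pike), 973 (Lumen), 961 (Talon), …
Top 3: Apex, Meridian, Pike.
Highest unsuccessful bid: $973 → clearing price.
Total revenue = 3 × $973 = $2,919.

Total revenue: $2,919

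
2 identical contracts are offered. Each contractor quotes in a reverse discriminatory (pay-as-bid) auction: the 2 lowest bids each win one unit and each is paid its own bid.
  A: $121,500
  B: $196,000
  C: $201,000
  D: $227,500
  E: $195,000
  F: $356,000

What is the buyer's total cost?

Total cost: $316,500

Bids ranked low→high: 121,500 (A), 195,000 (E), 196,000 (B), 201,000 (C), …
Winners (2 units): A, E.
Total cost = 121,500 + 195,000 = $316,500.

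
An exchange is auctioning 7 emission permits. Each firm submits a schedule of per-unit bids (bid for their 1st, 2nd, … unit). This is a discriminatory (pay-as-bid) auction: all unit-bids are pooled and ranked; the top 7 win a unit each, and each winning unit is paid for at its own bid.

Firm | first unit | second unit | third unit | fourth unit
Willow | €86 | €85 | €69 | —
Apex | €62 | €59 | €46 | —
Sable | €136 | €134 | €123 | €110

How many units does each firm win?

Pooled unit-bids ranked (top 7): 136 (Sable-1), 134 (Sable-2), 123 (Sable-3), 110 (Sable-4), 86 (Willow-1), 85 (Willow-2), 69 (Willow-3)
Next rejected bid: €62 (not a price — pay-as-bid).
Allocation: Sable 4, Willow 3.

Sable 4, Willow 3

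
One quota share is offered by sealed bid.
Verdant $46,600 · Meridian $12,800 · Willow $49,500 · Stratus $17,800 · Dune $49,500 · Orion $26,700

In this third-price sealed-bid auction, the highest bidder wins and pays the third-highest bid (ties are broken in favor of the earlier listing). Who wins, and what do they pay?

Bids ranked: 49,500 (Willow) > 49,500 (Dune) > 46,600 (Verdant) > 26,700 (Orion) > 17,800 (Stratus) > 12,800 (Meridian)
Tie at $49,500 → Willow wins by tie-break.
Willow wins; payment is bid #3 in the ranking = $46,600.

Willow pays $46,600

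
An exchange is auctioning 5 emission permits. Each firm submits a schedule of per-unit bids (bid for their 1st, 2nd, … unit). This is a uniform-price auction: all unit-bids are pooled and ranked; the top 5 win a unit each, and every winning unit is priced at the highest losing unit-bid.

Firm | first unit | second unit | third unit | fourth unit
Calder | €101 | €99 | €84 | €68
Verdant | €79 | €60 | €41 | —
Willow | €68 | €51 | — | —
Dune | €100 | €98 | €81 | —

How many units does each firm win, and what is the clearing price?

All unit-bids, highest first — top 5: 101 (Calder-1), 100 (Dune-1), 99 (Calder-2), 98 (Dune-2), 84 (Calder-3)
Highest rejected unit-bid = €81.
Allocation: Calder 3, Dune 2.

Calder 3, Dune 2; clearing price €81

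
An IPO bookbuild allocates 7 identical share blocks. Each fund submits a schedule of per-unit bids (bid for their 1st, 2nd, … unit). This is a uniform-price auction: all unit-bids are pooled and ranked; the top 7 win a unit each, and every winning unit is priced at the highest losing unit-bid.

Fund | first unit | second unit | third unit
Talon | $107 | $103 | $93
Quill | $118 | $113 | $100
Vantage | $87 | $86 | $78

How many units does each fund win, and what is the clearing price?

Quill 3, Talon 3, Vantage 1; clearing price $86

All unit-bids, highest first — top 7: 118 (Quill-1), 113 (Quill-2), 107 (Talon-1), 103 (Talon-2), 100 (Quill-3), 93 (Talon-3), 87 (Vantage-1)
Highest rejected unit-bid = $86.
Allocation: Quill 3, Talon 3, Vantage 1.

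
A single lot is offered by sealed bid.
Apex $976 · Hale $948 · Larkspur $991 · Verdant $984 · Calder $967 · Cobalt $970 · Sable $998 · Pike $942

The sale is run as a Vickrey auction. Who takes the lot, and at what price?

Bids in order: 998 (Sable) > 991 (Larkspur) > 984 (Verdant) > 976 (Apex) > 970 (Cobalt) > 967 (Calder) > …
Second-price: Sable pays Larkspur's bid of $991.

Sable pays $991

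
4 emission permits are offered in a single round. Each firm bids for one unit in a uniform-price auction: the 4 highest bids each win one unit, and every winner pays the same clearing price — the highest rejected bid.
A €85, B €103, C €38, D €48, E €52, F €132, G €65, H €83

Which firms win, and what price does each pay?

Sorting: 132 (F), 103 (B), 85 (A), 83 (H), 65 (G), 52 (E), …
Winners (4 units): F, B, A, H.
Clearing price = highest rejected bid = €65.

F, B, A, H; each pays €65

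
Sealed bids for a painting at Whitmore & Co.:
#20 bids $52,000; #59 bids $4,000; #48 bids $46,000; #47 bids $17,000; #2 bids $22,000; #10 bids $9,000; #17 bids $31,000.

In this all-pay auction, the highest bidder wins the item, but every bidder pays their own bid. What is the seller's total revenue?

Sorting bids: 52,000 (#20) > 46,000 (#48) > 31,000 (#17) > 22,000 (#2) > 17,000 (#47) > 9,000 (#10) > …
#20 wins with the top bid; all bids are sunk regardless.
Every bidder forfeits their bid regardless of winning.
Revenue = 52,000 + 4,000 + 46,000 + 17,000 + 22,000 + 9,000 + 31,000 = $181,000.

Total revenue: $181,000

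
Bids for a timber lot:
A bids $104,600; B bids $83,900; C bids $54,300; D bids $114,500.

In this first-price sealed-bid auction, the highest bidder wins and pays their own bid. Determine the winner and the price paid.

D pays $114,500

First-price sealed-bid auction: the highest bidder wins and pays their own bid.
Bids ranked: 114,500 (D) > 104,600 (A) > 83,900 (B) > 54,300 (C)
D is highest → pays own bid, $114,500.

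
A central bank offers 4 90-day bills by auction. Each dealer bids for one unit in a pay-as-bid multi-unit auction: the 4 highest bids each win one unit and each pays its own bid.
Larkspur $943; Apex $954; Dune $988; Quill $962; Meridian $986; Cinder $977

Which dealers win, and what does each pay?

Dune $988, Meridian $986, Cinder $977, Quill $962

Sorting: 988 (Dune), 986 (Meridian), 977 (Cinder), 962 (Quill), 954 (Apex), 943 (Larkspur)
Winners (4 units): Dune, Meridian, Cinder, Quill.
Each winner pays its own bid: Dune $988, Meridian $986, Cinder $977, Quill $962.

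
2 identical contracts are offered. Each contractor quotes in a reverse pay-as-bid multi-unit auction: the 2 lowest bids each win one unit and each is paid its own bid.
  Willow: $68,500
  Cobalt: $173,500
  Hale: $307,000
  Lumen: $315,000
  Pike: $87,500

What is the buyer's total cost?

Bids ranked low→high: 68,500 (Willow), 87,500 (Pike), 173,500 (Cobalt), 307,000 (Hale), …
Lowest 2: Willow, Pike.
Total cost = 68,500 + 87,500 = $156,000.

Total cost: $156,000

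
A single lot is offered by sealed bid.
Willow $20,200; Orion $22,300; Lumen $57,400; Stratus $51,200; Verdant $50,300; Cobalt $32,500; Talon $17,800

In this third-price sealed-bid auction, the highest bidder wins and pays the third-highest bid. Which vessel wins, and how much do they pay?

Bids ranked: 57,400 (Lumen) > 51,200 (Stratus) > 50,300 (Verdant) > 32,500 (Cobalt) > 22,300 (Orion) > 20,200 (Willow) > …
Lumen wins; payment is bid #3 in the ranking = $50,300.

Lumen pays $50,300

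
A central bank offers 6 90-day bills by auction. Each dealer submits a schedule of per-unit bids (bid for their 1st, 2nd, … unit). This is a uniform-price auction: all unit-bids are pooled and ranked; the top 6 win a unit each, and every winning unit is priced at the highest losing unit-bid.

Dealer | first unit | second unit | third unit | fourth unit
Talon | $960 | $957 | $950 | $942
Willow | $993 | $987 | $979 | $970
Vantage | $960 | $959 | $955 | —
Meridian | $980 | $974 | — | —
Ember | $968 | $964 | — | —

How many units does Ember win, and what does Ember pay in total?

Ember: 0 units, pays $0

Pooled unit-bids ranked (top 6): 993 (Willow-1), 987 (Willow-2), 980 (Meridian-1), 979 (Willow-3), 974 (Meridian-2), 970 (Willow-4)
The (k+1)-th unit-bid is $968.
Ember wins 0 unit(s) at $968 each.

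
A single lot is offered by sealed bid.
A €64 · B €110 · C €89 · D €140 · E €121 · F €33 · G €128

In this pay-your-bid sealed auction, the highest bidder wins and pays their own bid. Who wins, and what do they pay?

Rule: the highest bidder wins and pays their own bid.
Bids in order: 140 (D) > 128 (G) > 121 (E) > 110 (B) > 89 (C) > 64 (A) > …
D is highest → pays own bid, €140.

D pays €140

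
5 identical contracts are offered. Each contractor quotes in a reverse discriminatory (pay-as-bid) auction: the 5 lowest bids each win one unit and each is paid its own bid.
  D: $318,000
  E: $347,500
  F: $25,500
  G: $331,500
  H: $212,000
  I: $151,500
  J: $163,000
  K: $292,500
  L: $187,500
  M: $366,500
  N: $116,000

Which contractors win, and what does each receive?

Ordering the bids: 25,500 (F), 116,000 (N), 151,500 (I), 163,000 (J), 187,500 (L), 212,000 (H), 292,500 (K), …
Winners (5 units): F, N, I, J, L.
Each winner is paid its own bid: F $25,500, N $116,000, I $151,500, J $163,000, L $187,500.

F $25,500, N $116,000, I $151,500, J $163,000, L $187,500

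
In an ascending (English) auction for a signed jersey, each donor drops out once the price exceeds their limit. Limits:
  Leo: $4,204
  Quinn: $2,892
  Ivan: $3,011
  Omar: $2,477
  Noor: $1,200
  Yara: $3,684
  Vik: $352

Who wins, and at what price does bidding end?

Limits ranked: 4,204 (Leo) > 3,684 (Yara) > 3,011 (Ivan) > 2,892 (Quinn) > 2,477 (Omar) > 1,200 (Noor) > …
Yara is the last rival to drop out, at $3,684; Leo remains and wins at that price.

Leo wins at $3,684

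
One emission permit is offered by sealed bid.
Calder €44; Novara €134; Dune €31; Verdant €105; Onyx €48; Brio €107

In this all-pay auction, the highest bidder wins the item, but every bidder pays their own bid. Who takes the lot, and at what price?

Novara pays €134

Bids in order: 134 (Novara) > 107 (Brio) > 105 (Verdant) > 48 (Onyx) > 44 (Calder) > 31 (Dune)
Novara wins with the top bid; all bids are sunk regardless.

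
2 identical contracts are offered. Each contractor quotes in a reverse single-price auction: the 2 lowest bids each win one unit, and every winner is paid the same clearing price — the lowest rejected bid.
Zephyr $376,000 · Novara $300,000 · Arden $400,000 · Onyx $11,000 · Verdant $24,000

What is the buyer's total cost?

Total cost: $600,000

Bids ranked low→high: 11,000 (Onyx), 24,000 (Verdant), 300,000 (Novara), 376,000 (Zephyr), …
The 2 lowest are Onyx, Verdant.
Clearing price = lowest rejected bid = $300,000.
Total cost = 2 × $300,000 = $600,000.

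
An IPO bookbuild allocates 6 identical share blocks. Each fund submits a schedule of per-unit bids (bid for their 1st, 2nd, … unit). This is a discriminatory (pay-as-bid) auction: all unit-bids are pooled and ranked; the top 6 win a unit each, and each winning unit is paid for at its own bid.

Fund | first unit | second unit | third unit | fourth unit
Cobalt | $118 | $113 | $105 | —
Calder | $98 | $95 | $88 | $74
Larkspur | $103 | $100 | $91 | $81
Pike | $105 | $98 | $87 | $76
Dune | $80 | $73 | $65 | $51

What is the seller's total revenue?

Total revenue: $644

All unit-bids, highest first — top 6: 118 (Cobalt-1), 113 (Cobalt-2), 105 (Cobalt-3), 105 (Pike-1), 103 (Larkspur-1), 100 (Larkspur-2)
Next rejected bid: $98 (not a price — pay-as-bid).
Each winning unit pays its own bid.
Revenue = 118 + 113 + 105 + 105 + 103 + 100 = $644.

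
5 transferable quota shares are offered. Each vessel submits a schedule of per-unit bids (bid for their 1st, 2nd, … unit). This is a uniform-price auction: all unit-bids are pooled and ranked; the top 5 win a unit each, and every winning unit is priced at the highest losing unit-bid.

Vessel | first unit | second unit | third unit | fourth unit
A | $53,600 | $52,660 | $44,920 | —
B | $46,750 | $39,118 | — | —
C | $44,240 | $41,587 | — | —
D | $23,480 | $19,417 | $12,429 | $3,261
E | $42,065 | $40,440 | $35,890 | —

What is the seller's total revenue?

Merging the schedules and taking the best 5: 53,600 (A-1), 52,660 (A-2), 46,750 (B-1), 44,920 (A-3), 44,240 (C-1)
First bid not allocated: $42,065.
Allocation: A 3, B 1, C 1. Every unit priced at $42,065.
Revenue = 5 × 42,065 = $210,325.

Total revenue: $210,325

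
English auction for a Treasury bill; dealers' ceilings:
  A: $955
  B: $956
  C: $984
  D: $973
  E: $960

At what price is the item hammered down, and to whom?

Limits in order: 984 (C) > 973 (D) > 960 (E) > 956 (B) > 955 (A)
Once the price passes $973, only C is left; the hammer falls at D's limit of $973.

C wins at $973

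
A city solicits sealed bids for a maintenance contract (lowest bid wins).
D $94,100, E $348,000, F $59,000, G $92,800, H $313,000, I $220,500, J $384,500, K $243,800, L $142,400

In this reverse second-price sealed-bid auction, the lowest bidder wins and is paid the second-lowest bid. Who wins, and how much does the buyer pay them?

F is paid $92,800

Sorting bids: 59,000 (F) < 92,800 (G) < 94,100 (D) < 142,400 (L) < 220,500 (I) < 243,800 (K) < …
Second-price: F is paid G's bid of $92,800.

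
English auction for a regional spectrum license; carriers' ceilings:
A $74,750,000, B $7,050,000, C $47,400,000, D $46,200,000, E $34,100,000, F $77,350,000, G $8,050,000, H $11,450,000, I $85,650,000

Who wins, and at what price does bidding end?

Sorting limits: 85,650,000 (I) > 77,350,000 (F) > 74,750,000 (A) > 47,400,000 (C) > 46,200,000 (D) > 34,100,000 (E) > …
Once the price passes $77,350,000, only I is left; the hammer falls at F's limit of $77,350,000.

I wins at $77,350,000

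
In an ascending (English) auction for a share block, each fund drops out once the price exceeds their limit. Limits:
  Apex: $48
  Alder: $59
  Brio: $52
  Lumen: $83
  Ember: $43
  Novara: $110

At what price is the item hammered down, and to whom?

Novara wins at $83

Ascending (English) auction: the price rises until one bidder remains; the winner pays the price at which the last rival dropped out.
Limits ranked: 110 (Novara) > 83 (Lumen) > 59 (Alder) > 52 (Brio) > 48 (Apex) > 43 (Ember)
Once the price passes $83, only Novara is left; the hammer falls at Lumen's limit of $83.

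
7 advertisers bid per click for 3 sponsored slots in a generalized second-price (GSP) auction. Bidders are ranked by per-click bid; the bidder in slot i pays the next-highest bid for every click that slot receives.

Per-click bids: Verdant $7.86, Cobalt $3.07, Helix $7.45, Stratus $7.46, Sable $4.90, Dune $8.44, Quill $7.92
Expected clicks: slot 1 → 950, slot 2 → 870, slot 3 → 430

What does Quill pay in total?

Quill pays $6838.20

Ranked by bid: $8.44 (Dune) > $7.92 (Quill) > $7.86 (Verdant) > $7.46 (Stratus) > …
Quill holds slot 2 → pays next bid $7.86 × 870 clicks = $6838.20.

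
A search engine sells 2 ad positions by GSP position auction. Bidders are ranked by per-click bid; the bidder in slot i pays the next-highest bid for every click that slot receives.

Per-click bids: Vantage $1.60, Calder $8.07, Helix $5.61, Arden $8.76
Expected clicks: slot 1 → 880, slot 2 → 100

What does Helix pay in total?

Per-click bids in order: $8.76 (Arden) > $8.07 (Calder) > $5.61 (Helix) > …
Helix ranks below slot 2 → no slot, pays nothing.

Helix pays $0.00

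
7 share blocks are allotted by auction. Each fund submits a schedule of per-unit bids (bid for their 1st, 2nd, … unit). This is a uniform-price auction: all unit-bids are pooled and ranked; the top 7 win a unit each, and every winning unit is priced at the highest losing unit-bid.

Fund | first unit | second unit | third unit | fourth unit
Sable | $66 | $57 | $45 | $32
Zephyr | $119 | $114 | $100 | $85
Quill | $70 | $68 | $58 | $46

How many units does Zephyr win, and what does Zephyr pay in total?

Zephyr: 4 units, pays $232

All unit-bids, highest first — top 7: 119 (Zephyr-1), 114 (Zephyr-2), 100 (Zephyr-3), 85 (Zephyr-4), 70 (Quill-1), 68 (Quill-2), 66 (Sable-1)
The (k+1)-th unit-bid is $58.
Zephyr wins 4 unit(s) at $58 each.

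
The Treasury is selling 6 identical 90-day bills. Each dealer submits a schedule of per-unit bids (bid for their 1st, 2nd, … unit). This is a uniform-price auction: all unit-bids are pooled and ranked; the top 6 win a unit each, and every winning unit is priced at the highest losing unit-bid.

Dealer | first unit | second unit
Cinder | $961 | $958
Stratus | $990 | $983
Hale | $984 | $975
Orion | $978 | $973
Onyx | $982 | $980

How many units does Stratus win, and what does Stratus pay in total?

Merging the schedules and taking the best 6: 990 (Stratus-1), 984 (Hale-1), 983 (Stratus-2), 982 (Onyx-1), 980 (Onyx-2), 978 (Orion-1)
Highest rejected unit-bid = $975.
Stratus wins 2 unit(s) at $975 each.

Stratus: 2 units, pays $1,950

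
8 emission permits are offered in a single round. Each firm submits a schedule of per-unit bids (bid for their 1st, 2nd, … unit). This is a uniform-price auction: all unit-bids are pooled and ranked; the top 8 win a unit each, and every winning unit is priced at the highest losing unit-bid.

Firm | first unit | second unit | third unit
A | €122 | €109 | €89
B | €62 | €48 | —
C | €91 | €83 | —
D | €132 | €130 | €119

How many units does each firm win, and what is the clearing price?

A 3, C 2, D 3; clearing price €62

Pooled unit-bids ranked (top 8): 132 (D-1), 130 (D-2), 122 (A-1), 119 (D-3), 109 (A-2), 91 (C-1), 89 (A-3), 83 (C-2)
First bid not allocated: €62.
Allocation: A 3, C 2, D 3.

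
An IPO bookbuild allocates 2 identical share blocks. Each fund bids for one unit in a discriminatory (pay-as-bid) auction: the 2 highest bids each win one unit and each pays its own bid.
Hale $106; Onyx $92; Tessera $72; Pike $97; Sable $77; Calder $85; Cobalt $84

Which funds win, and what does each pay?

Sorting: 106 (Hale), 97 (Pike), 92 (Onyx), 85 (Calder), …
Winners (2 units): Hale, Pike.
Each winner pays its own bid: Hale $106, Pike $97.

Hale $106, Pike $97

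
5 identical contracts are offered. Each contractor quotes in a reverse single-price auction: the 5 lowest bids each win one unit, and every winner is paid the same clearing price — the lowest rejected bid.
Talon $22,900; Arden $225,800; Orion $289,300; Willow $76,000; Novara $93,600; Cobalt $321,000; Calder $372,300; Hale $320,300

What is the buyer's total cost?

Ordering the bids: 22,900 (Talon), 76,000 (Willow), 93,600 (Novara), 225,800 (Arden), 289,300 (Orion), 320,300 (Hale), 321,000 (Cobalt), …
Lowest 5: Talon, Willow, Novara, Arden, Orion.
Lowest unsuccessful bid: $320,300 → clearing price.
Total cost = 5 × $320,300 = $1,601,500.

Total cost: $1,601,500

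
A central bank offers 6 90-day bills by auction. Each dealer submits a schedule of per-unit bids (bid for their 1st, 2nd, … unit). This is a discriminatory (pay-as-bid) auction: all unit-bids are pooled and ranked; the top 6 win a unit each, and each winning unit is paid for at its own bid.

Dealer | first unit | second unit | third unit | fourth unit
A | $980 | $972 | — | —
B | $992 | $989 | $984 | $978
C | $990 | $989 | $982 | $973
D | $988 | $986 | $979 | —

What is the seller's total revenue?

All unit-bids, highest first — top 6: 992 (B-1), 990 (C-1), 989 (B-2), 989 (C-2), 988 (D-1), 986 (D-2)
Next rejected bid: $984 (not a price — pay-as-bid).
Each winning unit pays its own bid.
Revenue = 992 + 990 + 989 + 989 + 988 + 986 = $5,934.

Total revenue: $5,934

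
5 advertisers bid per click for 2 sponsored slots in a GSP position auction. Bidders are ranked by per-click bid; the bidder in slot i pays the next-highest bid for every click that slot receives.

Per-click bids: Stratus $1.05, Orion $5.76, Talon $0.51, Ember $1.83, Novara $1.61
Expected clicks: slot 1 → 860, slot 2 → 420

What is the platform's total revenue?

Ranked by bid: $5.76 (Orion) > $1.83 (Ember) > $1.61 (Novara) > …
Slot 1: Orion pays $1.83 × 860 = $1573.80
Slot 2: Ember pays $1.61 × 420 = $676.20
Total = $2250.00

Total revenue: $2250.00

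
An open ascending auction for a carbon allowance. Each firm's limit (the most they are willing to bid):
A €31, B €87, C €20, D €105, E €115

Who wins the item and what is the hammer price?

Limits ranked: 115 (E) > 105 (D) > 87 (B) > 31 (A) > 20 (C)
D is the last rival to drop out, at €105; E remains and wins at that price.

E wins at €105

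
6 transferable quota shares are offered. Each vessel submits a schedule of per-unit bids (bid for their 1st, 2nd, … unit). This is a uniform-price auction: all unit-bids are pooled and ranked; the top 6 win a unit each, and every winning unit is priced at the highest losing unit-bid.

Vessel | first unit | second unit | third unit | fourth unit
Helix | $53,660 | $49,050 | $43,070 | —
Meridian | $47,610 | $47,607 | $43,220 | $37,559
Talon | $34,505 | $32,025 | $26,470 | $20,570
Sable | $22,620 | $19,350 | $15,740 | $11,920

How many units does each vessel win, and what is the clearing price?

Pooled unit-bids ranked (top 6): 53,660 (Helix-1), 49,050 (Helix-2), 47,610 (Meridian-1), 47,607 (Meridian-2), 43,220 (Meridian-3), 43,070 (Helix-3)
Highest rejected unit-bid = $37,559.
Allocation: Helix 3, Meridian 3.

Helix 3, Meridian 3; clearing price $37,559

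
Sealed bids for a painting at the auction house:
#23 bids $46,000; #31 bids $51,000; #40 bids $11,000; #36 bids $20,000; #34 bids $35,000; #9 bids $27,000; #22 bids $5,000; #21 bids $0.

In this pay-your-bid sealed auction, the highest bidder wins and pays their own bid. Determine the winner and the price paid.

Rule: the highest bidder wins and pays their own bid.
Sorting bids: 51,000 (#31) > 46,000 (#23) > 35,000 (#34) > 27,000 (#9) > 20,000 (#36) > 11,000 (#40) > …
#31 has the highest bid and pays exactly that: $51,000.

#31 pays $51,000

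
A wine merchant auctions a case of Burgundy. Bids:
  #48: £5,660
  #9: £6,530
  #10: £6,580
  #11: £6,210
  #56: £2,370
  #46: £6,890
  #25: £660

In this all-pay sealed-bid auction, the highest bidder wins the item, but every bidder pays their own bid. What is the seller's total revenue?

Bids in order: 6,890 (#46) > 6,580 (#10) > 6,530 (#9) > 6,210 (#11) > 5,660 (#48) > 2,370 (#56) > …
Every bidder forfeits their bid regardless of winning.
Revenue = 5,660 + 6,530 + 6,580 + 6,210 + 2,370 + 6,890 + 660 = £34,900.

Total revenue: £34,900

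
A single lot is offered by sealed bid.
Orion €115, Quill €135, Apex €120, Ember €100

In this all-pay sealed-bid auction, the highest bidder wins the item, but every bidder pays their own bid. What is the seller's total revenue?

Rule: the highest bidder wins the item, but every bidder pays their own bid.
Sorting bids: 135 (Quill) > 120 (Apex) > 115 (Orion) > 100 (Ember)
Every bidder forfeits their bid regardless of winning.
Revenue = 115 + 135 + 120 + 100 = €470.

Total revenue: €470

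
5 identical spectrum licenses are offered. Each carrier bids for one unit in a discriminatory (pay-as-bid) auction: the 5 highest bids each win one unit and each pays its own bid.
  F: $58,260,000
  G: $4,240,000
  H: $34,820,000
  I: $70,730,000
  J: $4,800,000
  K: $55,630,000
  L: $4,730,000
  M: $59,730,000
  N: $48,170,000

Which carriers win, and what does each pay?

I $70,730,000, M $59,730,000, F $58,260,000, K $55,630,000, N $48,170,000

Sorting: 70,730,000 (I), 59,730,000 (M), 58,260,000 (F), 55,630,000 (K), 48,170,000 (N), 34,820,000 (H), 4,800,000 (J), …
Winners (5 units): I, M, F, K, N.
Each winner pays its own bid: I $70,730,000, M $59,730,000, F $58,260,000, K $55,630,000, N $48,170,000.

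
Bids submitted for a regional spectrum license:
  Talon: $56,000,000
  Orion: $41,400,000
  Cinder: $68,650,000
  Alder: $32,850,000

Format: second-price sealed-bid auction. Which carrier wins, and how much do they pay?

Cinder pays $56,000,000

Rule: the highest bidder wins and pays the second-highest bid.
Bids ranked: 68,650,000 (Cinder) > 56,000,000 (Talon) > 41,400,000 (Orion) > 32,850,000 (Alder)
Second-price: Cinder pays Talon's bid of $56,000,000.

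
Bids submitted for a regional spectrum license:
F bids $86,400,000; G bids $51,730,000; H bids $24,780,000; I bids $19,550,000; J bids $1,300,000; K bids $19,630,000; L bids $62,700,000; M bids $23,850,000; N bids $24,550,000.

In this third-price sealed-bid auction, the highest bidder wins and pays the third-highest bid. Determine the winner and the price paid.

F pays $51,730,000

Third-price sealed-bid auction: the highest bidder wins and pays the third-highest bid.
Bids ranked: 86,400,000 (F) > 62,700,000 (L) > 51,730,000 (G) > 24,780,000 (H) > 24,550,000 (N) > 23,850,000 (M) > …
F wins; payment is bid #3 in the ranking = $51,730,000.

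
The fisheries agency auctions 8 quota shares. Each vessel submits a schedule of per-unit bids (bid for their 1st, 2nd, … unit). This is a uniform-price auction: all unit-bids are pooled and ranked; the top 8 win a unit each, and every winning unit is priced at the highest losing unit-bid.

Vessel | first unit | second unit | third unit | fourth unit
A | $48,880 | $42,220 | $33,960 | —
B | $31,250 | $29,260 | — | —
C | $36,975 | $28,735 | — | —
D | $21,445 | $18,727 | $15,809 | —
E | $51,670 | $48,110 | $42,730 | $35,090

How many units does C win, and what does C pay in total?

C: 1 unit, pays $31,250

Merging the schedules and taking the best 8: 51,670 (E-1), 48,880 (A-1), 48,110 (E-2), 42,730 (E-3), 42,220 (A-2), 36,975 (C-1), 35,090 (E-4), 33,960 (A-3)
First bid not allocated: $31,250.
C wins 1 unit(s) at $31,250 each.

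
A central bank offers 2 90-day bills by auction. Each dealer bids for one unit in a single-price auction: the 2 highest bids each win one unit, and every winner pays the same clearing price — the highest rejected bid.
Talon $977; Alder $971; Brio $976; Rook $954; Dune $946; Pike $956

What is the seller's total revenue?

Total revenue: $1,942

Ordering the bids: 977 (Talon), 976 (Brio), 971 (Alder), 956 (Pike), …
Top 2: Talon, Brio.
First losing bid is Alder's $971, which sets the uniform price.
Total revenue = 2 × $971 = $1,942.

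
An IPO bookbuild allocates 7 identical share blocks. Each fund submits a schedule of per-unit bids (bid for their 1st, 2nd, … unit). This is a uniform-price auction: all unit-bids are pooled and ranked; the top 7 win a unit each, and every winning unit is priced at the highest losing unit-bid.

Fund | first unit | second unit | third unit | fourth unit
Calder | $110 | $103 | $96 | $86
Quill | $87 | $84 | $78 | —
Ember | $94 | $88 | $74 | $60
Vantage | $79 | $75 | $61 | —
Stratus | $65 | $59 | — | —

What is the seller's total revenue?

All unit-bids, highest first — top 7: 110 (Calder-1), 103 (Calder-2), 96 (Calder-3), 94 (Ember-1), 88 (Ember-2), 87 (Quill-1), 86 (Calder-4)
Highest rejected unit-bid = $84.
Allocation: Calder 4, Ember 2, Quill 1. Every unit priced at $84.
Revenue = 7 × 84 = $588.

Total revenue: $588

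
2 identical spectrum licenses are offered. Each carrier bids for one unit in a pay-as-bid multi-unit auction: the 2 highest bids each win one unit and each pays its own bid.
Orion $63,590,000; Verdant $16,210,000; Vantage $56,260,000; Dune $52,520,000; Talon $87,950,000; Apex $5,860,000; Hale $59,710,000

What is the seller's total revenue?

Total revenue: $151,540,000

Sorting: 87,950,000 (Talon), 63,590,000 (Orion), 59,710,000 (Hale), 56,260,000 (Vantage), …
Top 2: Talon, Orion.
Total revenue = 87,950,000 + 63,590,000 = $151,540,000.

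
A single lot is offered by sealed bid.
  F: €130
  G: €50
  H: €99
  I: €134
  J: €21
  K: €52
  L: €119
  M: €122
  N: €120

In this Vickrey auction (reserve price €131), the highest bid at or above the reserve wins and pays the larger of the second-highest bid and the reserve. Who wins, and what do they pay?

I pays €131

Rule: the highest bid at or above the reserve wins and pays the larger of the second-highest bid and the reserve.
Bids ranked: 134 (I) > 130 (F) > 122 (M) > 120 (N) > 119 (L) > 99 (H) > …
Highest eligible bid: I at €134.
max(second-highest €130, reserve €131) = €131.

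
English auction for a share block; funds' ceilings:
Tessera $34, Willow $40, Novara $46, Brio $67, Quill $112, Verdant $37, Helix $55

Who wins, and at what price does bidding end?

Rule: the price rises until one bidder remains; the winner pays the price at which the last rival dropped out.
Limits ranked: 112 (Quill) > 67 (Brio) > 55 (Helix) > 46 (Novara) > 40 (Willow) > 37 (Verdant) > …
Once the price passes $67, only Quill is left; the hammer falls at Brio's limit of $67.

Quill wins at $67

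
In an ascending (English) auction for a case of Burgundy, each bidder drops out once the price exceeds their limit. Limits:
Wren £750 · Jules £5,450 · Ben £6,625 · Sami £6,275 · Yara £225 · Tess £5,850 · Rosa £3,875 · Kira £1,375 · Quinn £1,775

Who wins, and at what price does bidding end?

Sorting limits: 6,625 (Ben) > 6,275 (Sami) > 5,850 (Tess) > 5,450 (Jules) > 3,875 (Rosa) > 1,775 (Quinn) > …
Once the price passes £6,275, only Ben is left; the hammer falls at Sami's limit of £6,275.

Ben wins at £6,275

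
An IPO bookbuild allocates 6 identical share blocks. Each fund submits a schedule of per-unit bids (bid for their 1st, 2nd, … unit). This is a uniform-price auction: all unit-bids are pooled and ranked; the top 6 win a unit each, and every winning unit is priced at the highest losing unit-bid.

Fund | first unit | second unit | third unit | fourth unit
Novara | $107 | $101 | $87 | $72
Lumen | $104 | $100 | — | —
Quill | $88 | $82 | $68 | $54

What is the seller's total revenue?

Total revenue: $492

Merging the schedules and taking the best 6: 107 (Novara-1), 104 (Lumen-1), 101 (Novara-2), 100 (Lumen-2), 88 (Quill-1), 87 (Novara-3)
The (k+1)-th unit-bid is $82.
Allocation: Lumen 2, Novara 3, Quill 1. Every unit priced at $82.
Revenue = 6 × 82 = $492.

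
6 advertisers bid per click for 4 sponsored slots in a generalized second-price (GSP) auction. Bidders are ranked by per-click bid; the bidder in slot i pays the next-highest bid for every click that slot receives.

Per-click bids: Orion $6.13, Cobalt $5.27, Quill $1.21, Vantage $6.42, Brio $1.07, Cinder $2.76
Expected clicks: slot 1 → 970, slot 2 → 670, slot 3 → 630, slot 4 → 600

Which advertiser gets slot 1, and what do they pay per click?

Vantage; $6.13 per click

Ranked by bid: $6.42 (Vantage) > $6.13 (Orion) > $5.27 (Cobalt) > $2.76 (Cinder) > $1.21 (Quill) > …
Slot 1 goes to the first-ranked bidder, Vantage, who pays the next bid down: $6.13/click.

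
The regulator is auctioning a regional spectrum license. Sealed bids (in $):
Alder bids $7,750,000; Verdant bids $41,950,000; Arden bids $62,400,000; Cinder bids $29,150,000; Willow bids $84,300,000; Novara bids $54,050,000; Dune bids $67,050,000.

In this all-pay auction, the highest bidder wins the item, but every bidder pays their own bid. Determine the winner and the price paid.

Willow pays $84,300,000

All-pay auction: the highest bidder wins the item, but every bidder pays their own bid.
Sorting bids: 84,300,000 (Willow) > 67,050,000 (Dune) > 62,400,000 (Arden) > 54,050,000 (Novara) > 41,950,000 (Verdant) > 29,150,000 (Cinder) > …
Willow wins with the top bid; all bids are sunk regardless.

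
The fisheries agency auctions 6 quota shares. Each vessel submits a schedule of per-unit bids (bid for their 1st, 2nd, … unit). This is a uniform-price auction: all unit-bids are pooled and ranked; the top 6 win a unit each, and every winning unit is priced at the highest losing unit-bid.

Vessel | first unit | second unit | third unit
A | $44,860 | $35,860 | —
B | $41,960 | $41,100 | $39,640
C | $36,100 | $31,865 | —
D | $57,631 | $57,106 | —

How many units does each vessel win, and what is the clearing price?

A 1, B 3, D 2; clearing price $36,100

All unit-bids, highest first — top 6: 57,631 (D-1), 57,106 (D-2), 44,860 (A-1), 41,960 (B-1), 41,100 (B-2), 39,640 (B-3)
The (k+1)-th unit-bid is $36,100.
Allocation: A 1, B 3, D 2.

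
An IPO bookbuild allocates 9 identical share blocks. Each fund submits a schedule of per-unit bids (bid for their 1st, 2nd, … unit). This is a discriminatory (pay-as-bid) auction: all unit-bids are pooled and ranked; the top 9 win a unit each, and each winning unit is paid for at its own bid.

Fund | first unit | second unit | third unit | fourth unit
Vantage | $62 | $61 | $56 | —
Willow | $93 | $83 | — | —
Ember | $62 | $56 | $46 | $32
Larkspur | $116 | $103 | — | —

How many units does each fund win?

Merging the schedules and taking the best 9: 116 (Larkspur-1), 103 (Larkspur-2), 93 (Willow-1), 83 (Willow-2), 62 (Vantage-1), 62 (Ember-1), 61 (Vantage-2), 56 (Vantage-3), 56 (Ember-2)
Next rejected bid: $46 (not a price — pay-as-bid).
Allocation: Ember 2, Larkspur 2, Vantage 3, Willow 2.

Ember 2, Larkspur 2, Vantage 3, Willow 2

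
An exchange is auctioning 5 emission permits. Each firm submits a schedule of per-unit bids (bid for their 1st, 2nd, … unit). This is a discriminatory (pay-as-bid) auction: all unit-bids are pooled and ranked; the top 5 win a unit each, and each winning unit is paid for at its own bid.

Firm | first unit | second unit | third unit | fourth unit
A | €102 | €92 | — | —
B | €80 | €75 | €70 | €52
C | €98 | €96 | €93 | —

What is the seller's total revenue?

All unit-bids, highest first — top 5: 102 (A-1), 98 (C-1), 96 (C-2), 93 (C-3), 92 (A-2)
Next rejected bid: €80 (not a price — pay-as-bid).
Each winning unit pays its own bid.
Revenue = 102 + 98 + 96 + 93 + 92 = €481.

Total revenue: €481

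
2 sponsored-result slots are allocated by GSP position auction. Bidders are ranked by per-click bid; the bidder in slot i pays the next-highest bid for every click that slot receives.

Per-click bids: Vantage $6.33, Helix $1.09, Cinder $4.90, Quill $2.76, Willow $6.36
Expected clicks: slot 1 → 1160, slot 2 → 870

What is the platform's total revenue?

Ranked by bid: $6.36 (Willow) > $6.33 (Vantage) > $4.90 (Cinder) > …
Slot 1: Willow pays $6.33 × 1160 = $7342.80
Slot 2: Vantage pays $4.90 × 870 = $4263.00
Total = $11605.80

Total revenue: $11605.80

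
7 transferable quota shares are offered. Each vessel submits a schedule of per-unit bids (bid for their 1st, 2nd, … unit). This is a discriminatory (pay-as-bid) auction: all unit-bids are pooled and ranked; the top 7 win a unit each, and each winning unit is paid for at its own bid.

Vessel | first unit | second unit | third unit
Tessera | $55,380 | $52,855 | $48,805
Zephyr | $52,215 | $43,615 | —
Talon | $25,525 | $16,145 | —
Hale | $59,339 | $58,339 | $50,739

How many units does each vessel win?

Merging the schedules and taking the best 7: 59,339 (Hale-1), 58,339 (Hale-2), 55,380 (Tessera-1), 52,855 (Tessera-2), 52,215 (Zephyr-1), 50,739 (Hale-3), 48,805 (Tessera-3)
Next rejected bid: $43,615 (not a price — pay-as-bid).
Allocation: Hale 3, Tessera 3, Zephyr 1.

Hale 3, Tessera 3, Zephyr 1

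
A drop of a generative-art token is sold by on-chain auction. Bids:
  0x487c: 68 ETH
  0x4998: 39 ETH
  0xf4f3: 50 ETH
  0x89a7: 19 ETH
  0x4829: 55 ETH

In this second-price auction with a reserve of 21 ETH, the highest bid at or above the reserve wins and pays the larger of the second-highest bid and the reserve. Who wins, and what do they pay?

0x487c pays 55 ETH

Second-price auction with a reserve of 21 ETH: the highest bid at or above the reserve wins and pays the larger of the second-highest bid and the reserve.
Bids in order: 68 (0x487c) > 55 (0x4829) > 50 (0xf4f3) > 39 (0x4998) > 19 (0x89a7)
Highest eligible bid: 0x487c at 68 ETH.
Second-highest bid 55 ETH exceeds the reserve 21 ETH → payment 55 ETH.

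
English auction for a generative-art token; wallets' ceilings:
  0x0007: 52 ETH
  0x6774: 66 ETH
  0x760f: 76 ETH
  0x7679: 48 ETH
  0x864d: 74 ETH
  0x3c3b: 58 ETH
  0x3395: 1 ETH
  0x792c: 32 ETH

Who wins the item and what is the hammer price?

Ascending (English) auction: the price rises until one bidder remains; the winner pays the price at which the last rival dropped out.
Limits ranked: 76 (0x760f) > 74 (0x864d) > 66 (0x6774) > 58 (0x3c3b) > 52 (0x0007) > 48 (0x7679) > …
Bidding ends when 0x864d exits at 74 ETH; 0x760f takes it.

0x760f wins at 74 ETH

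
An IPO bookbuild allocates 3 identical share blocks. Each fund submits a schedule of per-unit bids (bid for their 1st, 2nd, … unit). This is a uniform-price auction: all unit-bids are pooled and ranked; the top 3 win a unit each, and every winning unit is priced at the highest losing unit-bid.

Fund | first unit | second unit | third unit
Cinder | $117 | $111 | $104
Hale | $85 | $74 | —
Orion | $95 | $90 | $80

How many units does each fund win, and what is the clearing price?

Cinder 3; clearing price $95

All unit-bids, highest first — top 3: 117 (Cinder-1), 111 (Cinder-2), 104 (Cinder-3)
First bid not allocated: $95.
Allocation: Cinder 3.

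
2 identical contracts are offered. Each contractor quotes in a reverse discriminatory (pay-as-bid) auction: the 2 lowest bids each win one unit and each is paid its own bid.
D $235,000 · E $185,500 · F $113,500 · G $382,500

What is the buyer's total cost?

Ordering the bids: 113,500 (F), 185,500 (E), 235,000 (D), 382,500 (G)
Lowest 2: F, E.
Total cost = 113,500 + 185,500 = $299,000.

Total cost: $299,000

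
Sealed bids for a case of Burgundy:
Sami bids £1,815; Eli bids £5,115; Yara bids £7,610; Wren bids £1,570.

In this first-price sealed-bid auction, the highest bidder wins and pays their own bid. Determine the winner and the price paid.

Sorting bids: 7,610 (Yara) > 5,115 (Eli) > 1,815 (Sami) > 1,570 (Wren)
Yara has the highest bid and pays exactly that: £7,610.

Yara pays £7,610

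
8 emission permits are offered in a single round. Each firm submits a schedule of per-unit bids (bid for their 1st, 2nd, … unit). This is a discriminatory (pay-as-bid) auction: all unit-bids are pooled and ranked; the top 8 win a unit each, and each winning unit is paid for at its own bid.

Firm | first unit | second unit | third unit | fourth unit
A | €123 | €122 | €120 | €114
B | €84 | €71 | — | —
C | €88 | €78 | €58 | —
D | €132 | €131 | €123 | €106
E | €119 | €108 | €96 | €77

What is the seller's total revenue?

Total revenue: €984

All unit-bids, highest first — top 8: 132 (D-1), 131 (D-2), 123 (A-1), 123 (D-3), 122 (A-2), 120 (A-3), 119 (E-1), 114 (A-4)
Next rejected bid: €108 (not a price — pay-as-bid).
Each winning unit pays its own bid.
Revenue = 132 + 131 + 123 + 123 + 122 + 120 + 119 + 114 = €984.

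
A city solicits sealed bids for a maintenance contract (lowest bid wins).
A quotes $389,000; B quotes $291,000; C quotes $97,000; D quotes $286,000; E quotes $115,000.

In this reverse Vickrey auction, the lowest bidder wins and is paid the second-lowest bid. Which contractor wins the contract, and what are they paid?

Bids ranked: 97,000 (C) < 115,000 (E) < 286,000 (D) < 291,000 (B) < 389,000 (A)
C wins with the lowest bid; price is set by the runner-up at $115,000.

C is paid $115,000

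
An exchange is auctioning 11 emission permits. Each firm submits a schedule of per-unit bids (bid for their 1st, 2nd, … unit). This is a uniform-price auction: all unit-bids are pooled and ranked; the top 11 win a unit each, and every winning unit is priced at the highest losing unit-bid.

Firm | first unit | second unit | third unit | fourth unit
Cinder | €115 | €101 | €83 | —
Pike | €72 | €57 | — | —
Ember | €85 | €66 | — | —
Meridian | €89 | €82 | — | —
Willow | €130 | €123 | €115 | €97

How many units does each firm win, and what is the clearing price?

Cinder 3, Ember 1, Meridian 2, Pike 1, Willow 4; clearing price €66

All unit-bids, highest first — top 11: 130 (Willow-1), 123 (Willow-2), 115 (Cinder-1), 115 (Willow-3), 101 (Cinder-2), 97 (Willow-4), 89 (Meridian-1), 85 (Ember-1), 83 (Cinder-3), 82 (Meridian-2), 72 (Pike-1)
The (k+1)-th unit-bid is €66.
Allocation: Cinder 3, Ember 1, Meridian 2, Pike 1, Willow 4.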